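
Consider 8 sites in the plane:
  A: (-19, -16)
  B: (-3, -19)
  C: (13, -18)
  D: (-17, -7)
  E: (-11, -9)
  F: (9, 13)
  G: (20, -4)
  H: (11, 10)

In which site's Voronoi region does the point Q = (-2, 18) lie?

Since √ is increasing, it suffices to compare squared distances:
|QA|² = (-2−(-19))² + (18−(-16))² = 289 + 1156 = 1445
|QB|² = (-2−(-3))² + (18−(-19))² = 1 + 1369 = 1370
|QC|² = (-2−13)² + (18−(-18))² = 225 + 1296 = 1521
|QD|² = (-2−(-17))² + (18−(-7))² = 225 + 625 = 850
|QE|² = (-2−(-11))² + (18−(-9))² = 81 + 729 = 810
|QF|² = (-2−9)² + (18−13)² = 121 + 25 = 146
|QG|² = (-2−20)² + (18−(-4))² = 484 + 484 = 968
|QH|² = (-2−11)² + (18−10)² = 169 + 64 = 233
The smallest is to F, so Q lies in the Voronoi region of F.

F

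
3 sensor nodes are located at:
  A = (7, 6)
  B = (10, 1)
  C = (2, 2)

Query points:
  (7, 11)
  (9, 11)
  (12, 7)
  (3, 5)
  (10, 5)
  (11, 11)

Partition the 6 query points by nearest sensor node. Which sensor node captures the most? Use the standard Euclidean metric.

(7, 11) — d² to each: A:25, B:109, C:106 → nearest is A
(9, 11) — d² to each: A:29, B:101, C:130 → nearest is A
(12, 7) — d² to each: A:26, B:40, C:125 → nearest is A
(3, 5) — d² to each: A:17, B:65, C:10 → nearest is C
(10, 5) — d² to each: A:10, B:16, C:73 → nearest is A
(11, 11) — d² to each: A:41, B:101, C:162 → nearest is A
Tally — A:5, C:1. A captures the most (5).

A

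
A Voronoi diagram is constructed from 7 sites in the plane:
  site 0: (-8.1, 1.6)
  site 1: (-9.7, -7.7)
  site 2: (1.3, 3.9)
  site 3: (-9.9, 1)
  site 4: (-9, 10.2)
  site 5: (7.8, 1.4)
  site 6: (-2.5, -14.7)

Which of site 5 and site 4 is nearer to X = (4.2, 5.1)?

Compare squared distances:
d²(X, site 5) = (4.2−7.8)² + (5.1−1.4)² = 12.96 + 13.69 = 26.65
d²(X, site 4) = (4.2−(-9))² + (5.1−10.2)² = 174.24 + 26.01 = 200.25
26.65 < 200.25, so site 5 is closer.

site 5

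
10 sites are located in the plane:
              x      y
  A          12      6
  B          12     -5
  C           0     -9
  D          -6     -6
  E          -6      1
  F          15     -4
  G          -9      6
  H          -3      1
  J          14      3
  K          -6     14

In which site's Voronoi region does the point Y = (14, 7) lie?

A

Compare squared distances (the ordering matches that of the actual distances):
|YA|² = 4 + 1 = 5
|YB|² = 4 + 144 = 148
|YC|² = 196 + 256 = 452
|YD|² = 400 + 169 = 569
|YE|² = 400 + 36 = 436
|YF|² = 1 + 121 = 122
|YG|² = 529 + 1 = 530
|YH|² = 289 + 36 = 325
|YJ|² = 0 + 16 = 16
|YK|² = 400 + 49 = 449
The smallest is to A, so Y lies in the Voronoi region of A.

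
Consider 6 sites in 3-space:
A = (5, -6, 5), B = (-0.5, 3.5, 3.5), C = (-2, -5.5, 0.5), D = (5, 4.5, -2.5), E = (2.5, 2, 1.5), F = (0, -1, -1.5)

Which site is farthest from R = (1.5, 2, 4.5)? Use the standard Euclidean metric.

Squared Euclidean distances:
|RA|² = (1.5−5)² + (2−(-6))² + (4.5−5)² = 12.25 + 64 + 0.25 = 76.5
|RB|² = (1.5−(-0.5))² + (2−3.5)² + (4.5−3.5)² = 4 + 2.25 + 1 = 7.25
|RC|² = (1.5−(-2))² + (2−(-5.5))² + (4.5−0.5)² = 12.25 + 56.25 + 16 = 84.5
|RD|² = (1.5−5)² + (2−4.5)² + (4.5−(-2.5))² = 12.25 + 6.25 + 49 = 67.5
|RE|² = (1.5−2.5)² + (2−2)² + (4.5−1.5)² = 1 + 0 + 9 = 10
|RF|² = (1.5−0)² + (2−(-1))² + (4.5−(-1.5))² = 2.25 + 9 + 36 = 47.25
The largest is to C.

C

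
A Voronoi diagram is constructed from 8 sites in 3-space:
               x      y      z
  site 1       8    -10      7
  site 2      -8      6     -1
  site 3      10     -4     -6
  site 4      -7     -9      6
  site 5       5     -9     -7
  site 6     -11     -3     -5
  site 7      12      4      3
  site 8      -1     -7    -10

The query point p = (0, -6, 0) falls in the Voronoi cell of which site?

site 5

Since √ is increasing, it suffices to compare squared distances:
d²(p, site 1) = 64 + 16 + 49 = 129
d²(p, site 2) = 64 + 144 + 1 = 209
d²(p, site 3) = 100 + 4 + 36 = 140
d²(p, site 4) = 49 + 9 + 36 = 94
d²(p, site 5) = 25 + 9 + 49 = 83
d²(p, site 6) = 121 + 9 + 25 = 155
d²(p, site 7) = 144 + 100 + 9 = 253
d²(p, site 8) = 1 + 1 + 100 = 102
site 5 is nearest.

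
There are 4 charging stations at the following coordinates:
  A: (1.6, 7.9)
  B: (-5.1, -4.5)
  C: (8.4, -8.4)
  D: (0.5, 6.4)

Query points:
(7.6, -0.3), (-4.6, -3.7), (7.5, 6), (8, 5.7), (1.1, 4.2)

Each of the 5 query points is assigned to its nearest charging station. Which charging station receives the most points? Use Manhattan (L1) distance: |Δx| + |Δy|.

D

(7.6, -0.3) — d to each: A:14.2, B:16.9, C:8.9, D:13.8 → nearest is C
(-4.6, -3.7) — d to each: A:17.8, B:1.3, C:17.7, D:15.2 → nearest is B
(7.5, 6) — d to each: A:7.8, B:23.1, C:15.3, D:7.4 → nearest is D
(8, 5.7) — d to each: A:8.6, B:23.3, C:14.5, D:8.2 → nearest is D
(1.1, 4.2) — d to each: A:4.2, B:14.9, C:19.9, D:2.8 → nearest is D
Tally — B:1, C:1, D:3. D captures the most (3).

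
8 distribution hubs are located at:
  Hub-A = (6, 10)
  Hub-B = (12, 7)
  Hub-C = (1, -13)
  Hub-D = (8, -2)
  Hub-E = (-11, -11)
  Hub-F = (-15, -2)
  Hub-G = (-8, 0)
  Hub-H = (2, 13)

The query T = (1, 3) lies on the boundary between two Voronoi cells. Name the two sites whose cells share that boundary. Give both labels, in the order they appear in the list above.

Hub-A and Hub-D

Squared distances from T to each site:
d²(T, Hub-A) = 25 + 49 = 74
d²(T, Hub-B) = 121 + 16 = 137
d²(T, Hub-C) = 0 + 256 = 256
d²(T, Hub-D) = 49 + 25 = 74
d²(T, Hub-E) = 144 + 196 = 340
d²(T, Hub-F) = 256 + 25 = 281
d²(T, Hub-G) = 81 + 9 = 90
d²(T, Hub-H) = 1 + 100 = 101
T is equidistant from Hub-A and Hub-D (both at squared distance 74), and every other site is strictly farther — so T lies on the Hub-A–Hub-D Voronoi edge.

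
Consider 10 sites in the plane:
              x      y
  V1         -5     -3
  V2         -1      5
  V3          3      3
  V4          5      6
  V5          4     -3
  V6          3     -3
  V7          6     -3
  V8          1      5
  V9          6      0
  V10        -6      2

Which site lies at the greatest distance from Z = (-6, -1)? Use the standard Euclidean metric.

Squared Euclidean distances:
|ZV1|² = (-6−(-5))² + (-1−(-3))² = 1 + 4 = 5
|ZV2|² = (-6−(-1))² + (-1−5)² = 25 + 36 = 61
|ZV3|² = (-6−3)² + (-1−3)² = 81 + 16 = 97
|ZV4|² = (-6−5)² + (-1−6)² = 121 + 49 = 170
|ZV5|² = (-6−4)² + (-1−(-3))² = 100 + 4 = 104
|ZV6|² = (-6−3)² + (-1−(-3))² = 81 + 4 = 85
|ZV7|² = (-6−6)² + (-1−(-3))² = 144 + 4 = 148
|ZV8|² = (-6−1)² + (-1−5)² = 49 + 36 = 85
|ZV9|² = (-6−6)² + (-1−0)² = 144 + 1 = 145
d²(Z, V10) = (-6−(-6))² + (-1−2)² = 0 + 9 = 9
The largest is to V4.

V4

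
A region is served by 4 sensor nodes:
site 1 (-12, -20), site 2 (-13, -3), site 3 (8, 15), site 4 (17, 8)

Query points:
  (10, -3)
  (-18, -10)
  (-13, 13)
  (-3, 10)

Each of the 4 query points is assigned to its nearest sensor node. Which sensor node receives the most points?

(10, -3) — d² to each: site 1:773, site 2:529, site 3:328, site 4:170 → nearest is site 4
(-18, -10) — d² to each: site 1:136, site 2:74, site 3:1301, site 4:1549 → nearest is site 2
(-13, 13) — d² to each: site 1:1090, site 2:256, site 3:445, site 4:925 → nearest is site 2
(-3, 10) — d² to each: site 1:981, site 2:269, site 3:146, site 4:404 → nearest is site 3
Tally — site 2:2, site 3:1, site 4:1. site 2 captures the most (2).

site 2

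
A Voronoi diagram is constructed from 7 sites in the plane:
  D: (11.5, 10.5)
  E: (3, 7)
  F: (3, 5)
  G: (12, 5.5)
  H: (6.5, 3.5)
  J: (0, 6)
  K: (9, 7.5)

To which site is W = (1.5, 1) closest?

Compare squared distances (the ordering matches that of the actual distances):
|WD|² = (1.5−11.5)² + (1−10.5)² = 100 + 90.25 = 190.25
|WE|² = (1.5−3)² + (1−7)² = 2.25 + 36 = 38.25
|WF|² = (1.5−3)² + (1−5)² = 2.25 + 16 = 18.25
|WG|² = (1.5−12)² + (1−5.5)² = 110.25 + 20.25 = 130.5
|WH|² = (1.5−6.5)² + (1−3.5)² = 25 + 6.25 = 31.25
|WJ|² = (1.5−0)² + (1−6)² = 2.25 + 25 = 27.25
|WK|² = (1.5−9)² + (1−7.5)² = 56.25 + 42.25 = 98.5
Minimum is at F.

F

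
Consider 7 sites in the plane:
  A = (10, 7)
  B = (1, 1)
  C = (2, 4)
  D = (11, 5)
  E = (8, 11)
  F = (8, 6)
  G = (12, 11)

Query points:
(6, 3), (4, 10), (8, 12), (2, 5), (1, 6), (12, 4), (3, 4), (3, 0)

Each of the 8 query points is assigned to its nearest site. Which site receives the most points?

(6, 3) — d² to each: A:32, B:29, C:17, D:29, E:68, F:13, G:100 → nearest is F
(4, 10) — d² to each: A:45, B:90, C:40, D:74, E:17, F:32, G:65 → nearest is E
(8, 12) — d² to each: A:29, B:170, C:100, D:58, E:1, F:36, G:17 → nearest is E
(2, 5) — d² to each: A:68, B:17, C:1, D:81, E:72, F:37, G:136 → nearest is C
(1, 6) — d² to each: A:82, B:25, C:5, D:101, E:74, F:49, G:146 → nearest is C
(12, 4) — d² to each: A:13, B:130, C:100, D:2, E:65, F:20, G:49 → nearest is D
(3, 4) — d² to each: A:58, B:13, C:1, D:65, E:74, F:29, G:130 → nearest is C
(3, 0) — d² to each: A:98, B:5, C:17, D:89, E:146, F:61, G:202 → nearest is B
Tally — B:1, C:3, D:1, E:2, F:1. C captures the most (3).

C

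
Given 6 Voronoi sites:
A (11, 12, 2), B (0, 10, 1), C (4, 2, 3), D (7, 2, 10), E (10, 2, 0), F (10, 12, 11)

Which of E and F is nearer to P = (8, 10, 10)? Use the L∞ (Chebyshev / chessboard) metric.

d(P,E) = max(2, 8, 10) = 10
d(P,F) = max(2, 2, 1) = 2
10 > 2, so F is closer.

F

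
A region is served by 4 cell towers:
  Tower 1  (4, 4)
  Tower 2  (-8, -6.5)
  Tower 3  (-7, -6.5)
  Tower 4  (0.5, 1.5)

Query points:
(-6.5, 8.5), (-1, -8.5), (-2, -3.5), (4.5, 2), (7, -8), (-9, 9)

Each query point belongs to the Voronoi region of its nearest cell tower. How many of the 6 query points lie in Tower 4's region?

4

(-6.5, 8.5) — d² to each: Tower 1:130.5, Tower 2:227.25, Tower 3:225.25, Tower 4:98 → nearest is Tower 4
(-1, -8.5) — d² to each: Tower 1:181.25, Tower 2:53, Tower 3:40, Tower 4:102.25 → nearest is Tower 3
(-2, -3.5) — d² to each: Tower 1:92.25, Tower 2:45, Tower 3:34, Tower 4:31.25 → nearest is Tower 4
(4.5, 2) — d² to each: Tower 1:4.25, Tower 2:228.5, Tower 3:204.5, Tower 4:16.25 → nearest is Tower 1
(7, -8) — d² to each: Tower 1:153, Tower 2:227.25, Tower 3:198.25, Tower 4:132.5 → nearest is Tower 4
(-9, 9) — d² to each: Tower 1:194, Tower 2:241.25, Tower 3:244.25, Tower 4:146.5 → nearest is Tower 4
4 of the 6 points have Tower 4 as nearest.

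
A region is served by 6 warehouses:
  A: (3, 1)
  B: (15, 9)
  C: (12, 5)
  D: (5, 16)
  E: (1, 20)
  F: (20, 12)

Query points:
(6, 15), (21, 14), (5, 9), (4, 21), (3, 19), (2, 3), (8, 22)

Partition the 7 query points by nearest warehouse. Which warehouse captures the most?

D

(6, 15) — d² to each: A:205, B:117, C:136, D:2, E:50, F:205 → nearest is D
(21, 14) — d² to each: A:493, B:61, C:162, D:260, E:436, F:5 → nearest is F
(5, 9) — d² to each: A:68, B:100, C:65, D:49, E:137, F:234 → nearest is D
(4, 21) — d² to each: A:401, B:265, C:320, D:26, E:10, F:337 → nearest is E
(3, 19) — d² to each: A:324, B:244, C:277, D:13, E:5, F:338 → nearest is E
(2, 3) — d² to each: A:5, B:205, C:104, D:178, E:290, F:405 → nearest is A
(8, 22) — d² to each: A:466, B:218, C:305, D:45, E:53, F:244 → nearest is D
Tally — A:1, D:3, E:2, F:1. D captures the most (3).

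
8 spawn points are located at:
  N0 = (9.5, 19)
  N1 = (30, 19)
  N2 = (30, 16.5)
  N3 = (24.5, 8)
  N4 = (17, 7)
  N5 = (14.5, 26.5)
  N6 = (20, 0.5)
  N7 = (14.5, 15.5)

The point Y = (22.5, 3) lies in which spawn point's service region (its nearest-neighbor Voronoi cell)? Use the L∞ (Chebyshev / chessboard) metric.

N6

d(Y,N0) = max(13, 16) = 16
d(Y,N1) = max(7.5, 16) = 16
d(Y,N2) = max(7.5, 13.5) = 13.5
d(Y,N3) = max(2, 5) = 5
d(Y,N4) = max(5.5, 4) = 5.5
d(Y,N5) = max(8, 23.5) = 23.5
d(Y,N6) = max(2.5, 2.5) = 2.5
d(Y,N7) = max(8, 12.5) = 12.5
Minimum is at N6.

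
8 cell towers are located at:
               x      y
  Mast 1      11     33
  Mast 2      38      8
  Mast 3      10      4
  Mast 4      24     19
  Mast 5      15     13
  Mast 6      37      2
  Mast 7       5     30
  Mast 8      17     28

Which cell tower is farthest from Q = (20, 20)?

Since √ is increasing, it suffices to compare squared distances:
d²(Q, Mast 1) = 81 + 169 = 250
d²(Q, Mast 2) = 324 + 144 = 468
d²(Q, Mast 3) = 100 + 256 = 356
d²(Q, Mast 4) = 16 + 1 = 17
d²(Q, Mast 5) = 25 + 49 = 74
d²(Q, Mast 6) = 289 + 324 = 613
d²(Q, Mast 7) = 225 + 100 = 325
d²(Q, Mast 8) = 9 + 64 = 73
The largest is to Mast 6.

Mast 6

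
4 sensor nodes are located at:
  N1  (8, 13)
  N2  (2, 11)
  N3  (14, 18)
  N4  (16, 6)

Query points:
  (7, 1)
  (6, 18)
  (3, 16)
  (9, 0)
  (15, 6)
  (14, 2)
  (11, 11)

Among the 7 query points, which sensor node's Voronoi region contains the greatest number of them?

N4

(7, 1) — d² to each: N1:145, N2:125, N3:338, N4:106 → nearest is N4
(6, 18) — d² to each: N1:29, N2:65, N3:64, N4:244 → nearest is N1
(3, 16) — d² to each: N1:34, N2:26, N3:125, N4:269 → nearest is N2
(9, 0) — d² to each: N1:170, N2:170, N3:349, N4:85 → nearest is N4
(15, 6) — d² to each: N1:98, N2:194, N3:145, N4:1 → nearest is N4
(14, 2) — d² to each: N1:157, N2:225, N3:256, N4:20 → nearest is N4
(11, 11) — d² to each: N1:13, N2:81, N3:58, N4:50 → nearest is N1
Tally — N1:2, N2:1, N4:4. N4 captures the most (4).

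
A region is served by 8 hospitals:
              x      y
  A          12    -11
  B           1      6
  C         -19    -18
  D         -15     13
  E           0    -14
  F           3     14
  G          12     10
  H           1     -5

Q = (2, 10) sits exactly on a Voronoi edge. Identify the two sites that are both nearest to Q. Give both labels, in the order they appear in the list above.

B and F

Squared distances from Q to each site:
|QA|² = (2−12)² + (10−(-11))² = 100 + 441 = 541
|QB|² = (2−1)² + (10−6)² = 1 + 16 = 17
|QC|² = (2−(-19))² + (10−(-18))² = 441 + 784 = 1225
|QD|² = (2−(-15))² + (10−13)² = 289 + 9 = 298
|QE|² = (2−0)² + (10−(-14))² = 4 + 576 = 580
|QF|² = (2−3)² + (10−14)² = 1 + 16 = 17
|QG|² = (2−12)² + (10−10)² = 100 + 0 = 100
|QH|² = (2−1)² + (10−(-5))² = 1 + 225 = 226
Q is equidistant from B and F (both at squared distance 17), and every other site is strictly farther — so Q lies on the B–F Voronoi edge.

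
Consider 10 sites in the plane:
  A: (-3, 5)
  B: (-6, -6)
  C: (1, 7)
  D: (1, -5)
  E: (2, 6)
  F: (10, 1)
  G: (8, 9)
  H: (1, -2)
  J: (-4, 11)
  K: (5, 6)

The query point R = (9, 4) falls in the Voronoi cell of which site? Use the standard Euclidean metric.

F

Squared Euclidean distances:
|RA|² = 144 + 1 = 145
|RB|² = 225 + 100 = 325
|RC|² = 64 + 9 = 73
|RD|² = 64 + 81 = 145
|RE|² = 49 + 4 = 53
|RF|² = 1 + 9 = 10
|RG|² = 1 + 25 = 26
|RH|² = 64 + 36 = 100
|RJ|² = 169 + 49 = 218
|RK|² = 16 + 4 = 20
F is nearest.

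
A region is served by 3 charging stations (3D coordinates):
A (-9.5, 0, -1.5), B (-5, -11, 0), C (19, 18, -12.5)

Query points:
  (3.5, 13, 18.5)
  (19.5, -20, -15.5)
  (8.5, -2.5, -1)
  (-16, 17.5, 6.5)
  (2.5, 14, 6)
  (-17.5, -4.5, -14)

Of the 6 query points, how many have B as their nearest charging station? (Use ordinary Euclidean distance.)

(3.5, 13, 18.5) — d² to each: A:738, B:990.5, C:1226.25 → nearest is A
(19.5, -20, -15.5) — d² to each: A:1437, B:921.5, C:1453.25 → nearest is B
(8.5, -2.5, -1) — d² to each: A:330.5, B:255.5, C:662.75 → nearest is B
(-16, 17.5, 6.5) — d² to each: A:412.5, B:975.5, C:1586.25 → nearest is A
(2.5, 14, 6) — d² to each: A:396.25, B:717.25, C:630.5 → nearest is A
(-17.5, -4.5, -14) — d² to each: A:240.5, B:394.5, C:1840.75 → nearest is A
2 of the 6 points have B as nearest.

2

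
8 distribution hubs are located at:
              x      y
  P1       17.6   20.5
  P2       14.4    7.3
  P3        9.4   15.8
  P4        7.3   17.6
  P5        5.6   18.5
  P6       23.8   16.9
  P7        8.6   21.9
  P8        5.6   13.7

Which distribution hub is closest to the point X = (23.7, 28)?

Squared Euclidean distances:
|XP1|² = (23.7−17.6)² + (28−20.5)² = 37.21 + 56.25 = 93.46
|XP2|² = (23.7−14.4)² + (28−7.3)² = 86.49 + 428.49 = 514.98
|XP3|² = (23.7−9.4)² + (28−15.8)² = 204.49 + 148.84 = 353.33
|XP4|² = (23.7−7.3)² + (28−17.6)² = 268.96 + 108.16 = 377.12
|XP5|² = (23.7−5.6)² + (28−18.5)² = 327.61 + 90.25 = 417.86
|XP6|² = (23.7−23.8)² + (28−16.9)² = 0.01 + 123.21 = 123.22
|XP7|² = (23.7−8.6)² + (28−21.9)² = 228.01 + 37.21 = 265.22
|XP8|² = (23.7−5.6)² + (28−13.7)² = 327.61 + 204.49 = 532.1
Minimum is at P1.

P1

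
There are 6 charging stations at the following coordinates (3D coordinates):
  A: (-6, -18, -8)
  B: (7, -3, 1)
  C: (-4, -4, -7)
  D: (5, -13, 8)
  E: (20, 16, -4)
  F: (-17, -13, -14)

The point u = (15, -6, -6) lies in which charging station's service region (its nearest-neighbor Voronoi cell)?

B

Squared Euclidean distances:
|uA|² = (15−(-6))² + (-6−(-18))² + (-6−(-8))² = 441 + 144 + 4 = 589
|uB|² = (15−7)² + (-6−(-3))² + (-6−1)² = 64 + 9 + 49 = 122
|uC|² = (15−(-4))² + (-6−(-4))² + (-6−(-7))² = 361 + 4 + 1 = 366
|uD|² = (15−5)² + (-6−(-13))² + (-6−8)² = 100 + 49 + 196 = 345
|uE|² = (15−20)² + (-6−16)² + (-6−(-4))² = 25 + 484 + 4 = 513
|uF|² = (15−(-17))² + (-6−(-13))² + (-6−(-14))² = 1024 + 49 + 64 = 1137
The smallest is to B, so u lies in the Voronoi region of B.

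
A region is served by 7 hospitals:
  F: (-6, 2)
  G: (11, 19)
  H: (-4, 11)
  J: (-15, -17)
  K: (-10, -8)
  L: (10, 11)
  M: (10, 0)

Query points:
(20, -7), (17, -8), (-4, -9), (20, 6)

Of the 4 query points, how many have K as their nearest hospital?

(20, -7) — d² to each: F:757, G:757, H:900, J:1325, K:901, L:424, M:149 → nearest is M
(17, -8) — d² to each: F:629, G:765, H:802, J:1105, K:729, L:410, M:113 → nearest is M
(-4, -9) — d² to each: F:125, G:1009, H:400, J:185, K:37, L:596, M:277 → nearest is K
(20, 6) — d² to each: F:692, G:250, H:601, J:1754, K:1096, L:125, M:136 → nearest is L
1 of the 4 points has K as nearest.

1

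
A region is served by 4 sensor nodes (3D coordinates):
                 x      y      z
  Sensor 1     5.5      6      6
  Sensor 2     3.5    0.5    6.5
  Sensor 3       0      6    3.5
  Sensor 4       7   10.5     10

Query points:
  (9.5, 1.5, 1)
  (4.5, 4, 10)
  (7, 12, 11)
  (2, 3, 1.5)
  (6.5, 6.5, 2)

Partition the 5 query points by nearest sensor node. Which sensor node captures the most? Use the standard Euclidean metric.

(9.5, 1.5, 1) — d² to each: Sensor 1:61.25, Sensor 2:67.25, Sensor 3:116.75, Sensor 4:168.25 → nearest is Sensor 1
(4.5, 4, 10) — d² to each: Sensor 1:21, Sensor 2:25.5, Sensor 3:66.5, Sensor 4:48.5 → nearest is Sensor 1
(7, 12, 11) — d² to each: Sensor 1:63.25, Sensor 2:164.75, Sensor 3:141.25, Sensor 4:3.25 → nearest is Sensor 4
(2, 3, 1.5) — d² to each: Sensor 1:41.5, Sensor 2:33.5, Sensor 3:17, Sensor 4:153.5 → nearest is Sensor 3
(6.5, 6.5, 2) — d² to each: Sensor 1:17.25, Sensor 2:65.25, Sensor 3:44.75, Sensor 4:80.25 → nearest is Sensor 1
Tally — Sensor 1:3, Sensor 3:1, Sensor 4:1. Sensor 1 captures the most (3).

Sensor 1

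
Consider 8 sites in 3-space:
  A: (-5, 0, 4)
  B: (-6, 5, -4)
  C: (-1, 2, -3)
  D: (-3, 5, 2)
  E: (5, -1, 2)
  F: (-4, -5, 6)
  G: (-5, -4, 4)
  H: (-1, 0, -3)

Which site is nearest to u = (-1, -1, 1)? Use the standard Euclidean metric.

Squared Euclidean distances:
|uA|² = (-1−(-5))² + (-1−0)² + (1−4)² = 16 + 1 + 9 = 26
|uB|² = (-1−(-6))² + (-1−5)² + (1−(-4))² = 25 + 36 + 25 = 86
|uC|² = (-1−(-1))² + (-1−2)² + (1−(-3))² = 0 + 9 + 16 = 25
|uD|² = (-1−(-3))² + (-1−5)² + (1−2)² = 4 + 36 + 1 = 41
|uE|² = (-1−5)² + (-1−(-1))² + (1−2)² = 36 + 0 + 1 = 37
|uF|² = (-1−(-4))² + (-1−(-5))² + (1−6)² = 9 + 16 + 25 = 50
|uG|² = (-1−(-5))² + (-1−(-4))² + (1−4)² = 16 + 9 + 9 = 34
|uH|² = (-1−(-1))² + (-1−0)² + (1−(-3))² = 0 + 1 + 16 = 17
The smallest is to H, so u lies in the Voronoi region of H.

H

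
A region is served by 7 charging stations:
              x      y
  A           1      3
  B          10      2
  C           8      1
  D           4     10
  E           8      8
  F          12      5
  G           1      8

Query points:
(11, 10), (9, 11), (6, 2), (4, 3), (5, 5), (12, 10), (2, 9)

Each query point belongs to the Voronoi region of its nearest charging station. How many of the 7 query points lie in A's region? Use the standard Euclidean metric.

(11, 10) — d² to each: A:149, B:65, C:90, D:49, E:13, F:26, G:104 → nearest is E
(9, 11) — d² to each: A:128, B:82, C:101, D:26, E:10, F:45, G:73 → nearest is E
(6, 2) — d² to each: A:26, B:16, C:5, D:68, E:40, F:45, G:61 → nearest is C
(4, 3) — d² to each: A:9, B:37, C:20, D:49, E:41, F:68, G:34 → nearest is A
(5, 5) — d² to each: A:20, B:34, C:25, D:26, E:18, F:49, G:25 → nearest is E
(12, 10) — d² to each: A:170, B:68, C:97, D:64, E:20, F:25, G:125 → nearest is E
(2, 9) — d² to each: A:37, B:113, C:100, D:5, E:37, F:116, G:2 → nearest is G
1 of the 7 points has A as nearest.

1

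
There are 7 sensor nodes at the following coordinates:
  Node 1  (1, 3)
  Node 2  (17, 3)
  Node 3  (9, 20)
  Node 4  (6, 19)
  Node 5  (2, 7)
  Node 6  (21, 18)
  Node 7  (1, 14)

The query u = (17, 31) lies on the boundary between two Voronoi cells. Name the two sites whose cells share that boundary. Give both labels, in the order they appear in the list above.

Squared distances from u to each site:
d²(u, Node 1) = (17−1)² + (31−3)² = 256 + 784 = 1040
d²(u, Node 2) = (17−17)² + (31−3)² = 0 + 784 = 784
d²(u, Node 3) = (17−9)² + (31−20)² = 64 + 121 = 185
d²(u, Node 4) = (17−6)² + (31−19)² = 121 + 144 = 265
d²(u, Node 5) = (17−2)² + (31−7)² = 225 + 576 = 801
d²(u, Node 6) = (17−21)² + (31−18)² = 16 + 169 = 185
d²(u, Node 7) = (17−1)² + (31−14)² = 256 + 289 = 545
u is equidistant from Node 3 and Node 6 (both at squared distance 185), and every other site is strictly farther — so u lies on the Node 3–Node 6 Voronoi edge.

Node 3 and Node 6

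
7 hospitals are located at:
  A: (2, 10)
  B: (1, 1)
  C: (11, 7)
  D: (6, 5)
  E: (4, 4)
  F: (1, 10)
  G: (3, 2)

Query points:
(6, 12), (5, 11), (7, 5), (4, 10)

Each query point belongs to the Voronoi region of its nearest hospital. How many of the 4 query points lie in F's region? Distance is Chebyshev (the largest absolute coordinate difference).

0

(6, 12) — d to each: A:4, B:11, C:5, D:7, E:8, F:5, G:10 → nearest is A
(5, 11) — d to each: A:3, B:10, C:6, D:6, E:7, F:4, G:9 → nearest is A
(7, 5) — d to each: A:5, B:6, C:4, D:1, E:3, F:6, G:4 → nearest is D
(4, 10) — d to each: A:2, B:9, C:7, D:5, E:6, F:3, G:8 → nearest is A
0 of the 4 points have F as nearest.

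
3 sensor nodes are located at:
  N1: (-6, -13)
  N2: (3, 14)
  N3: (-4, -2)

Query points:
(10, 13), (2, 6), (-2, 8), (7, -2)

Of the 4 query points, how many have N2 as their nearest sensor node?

3

(10, 13) — d² to each: N1:932, N2:50, N3:421 → nearest is N2
(2, 6) — d² to each: N1:425, N2:65, N3:100 → nearest is N2
(-2, 8) — d² to each: N1:457, N2:61, N3:104 → nearest is N2
(7, -2) — d² to each: N1:290, N2:272, N3:121 → nearest is N3
3 of the 4 points have N2 as nearest.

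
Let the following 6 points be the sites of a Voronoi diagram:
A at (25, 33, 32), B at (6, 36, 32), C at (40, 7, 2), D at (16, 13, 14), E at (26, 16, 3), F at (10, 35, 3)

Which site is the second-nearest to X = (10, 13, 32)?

B

Compare squared distances (the ordering matches that of the actual distances):
|XA|² = (10−25)² + (13−33)² + (32−32)² = 225 + 400 + 0 = 625
|XB|² = (10−6)² + (13−36)² + (32−32)² = 16 + 529 + 0 = 545
|XC|² = (10−40)² + (13−7)² + (32−2)² = 900 + 36 + 900 = 1836
|XD|² = (10−16)² + (13−13)² + (32−14)² = 36 + 0 + 324 = 360
|XE|² = (10−26)² + (13−16)² + (32−3)² = 256 + 9 + 841 = 1106
|XF|² = (10−10)² + (13−35)² + (32−3)² = 0 + 484 + 841 = 1325
Sorted ascending: D, B, A, … — the second-nearest is B.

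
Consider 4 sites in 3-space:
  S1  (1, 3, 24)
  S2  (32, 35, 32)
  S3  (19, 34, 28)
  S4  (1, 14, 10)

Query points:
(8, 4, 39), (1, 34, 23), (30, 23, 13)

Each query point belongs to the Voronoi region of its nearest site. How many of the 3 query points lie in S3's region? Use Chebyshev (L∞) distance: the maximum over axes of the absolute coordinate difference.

(8, 4, 39) — d to each: S1:15, S2:31, S3:30, S4:29 → nearest is S1
(1, 34, 23) — d to each: S1:31, S2:31, S3:18, S4:20 → nearest is S3
(30, 23, 13) — d to each: S1:29, S2:19, S3:15, S4:29 → nearest is S3
2 of the 3 points have S3 as nearest.

2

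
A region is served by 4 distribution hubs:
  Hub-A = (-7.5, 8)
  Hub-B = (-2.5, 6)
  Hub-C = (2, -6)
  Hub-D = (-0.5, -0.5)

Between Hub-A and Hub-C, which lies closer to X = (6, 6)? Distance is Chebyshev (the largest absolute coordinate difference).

Hub-C

d(X, Hub-A) = max(13.5, 2) = 13.5
d(X, Hub-C) = max(4, 12) = 12
13.5 > 12, so Hub-C is closer.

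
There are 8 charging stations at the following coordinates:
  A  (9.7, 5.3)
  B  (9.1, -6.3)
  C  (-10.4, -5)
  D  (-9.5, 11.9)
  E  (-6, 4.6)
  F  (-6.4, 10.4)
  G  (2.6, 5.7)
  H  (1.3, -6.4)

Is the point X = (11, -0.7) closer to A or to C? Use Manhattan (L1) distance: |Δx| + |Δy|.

d(X,A) = |11−9.7| + |-0.7−5.3| = 1.3 + 6 = 7.3
d(X,C) = |11−(-10.4)| + |-0.7−(-5)| = 21.4 + 4.3 = 25.7
7.3 < 25.7, so A is closer.

A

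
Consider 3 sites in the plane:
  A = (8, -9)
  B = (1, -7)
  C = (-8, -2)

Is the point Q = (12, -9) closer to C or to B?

B

Compare squared distances:
|QC|² = (12−(-8))² + (-9−(-2))² = 400 + 49 = 449
|QB|² = (12−1)² + (-9−(-7))² = 121 + 4 = 125
449 > 125, so B is closer.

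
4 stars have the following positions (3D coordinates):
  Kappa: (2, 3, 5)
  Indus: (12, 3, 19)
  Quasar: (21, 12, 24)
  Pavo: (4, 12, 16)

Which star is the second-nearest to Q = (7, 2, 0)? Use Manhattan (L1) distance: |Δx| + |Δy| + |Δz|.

Indus

d(Q, Kappa) = 5 + 1 + 5 = 11
d(Q, Indus) = 5 + 1 + 19 = 25
d(Q, Quasar) = 14 + 10 + 24 = 48
d(Q, Pavo) = 3 + 10 + 16 = 29
Sorted ascending: Kappa, Indus, Pavo, … — the second-nearest is Indus.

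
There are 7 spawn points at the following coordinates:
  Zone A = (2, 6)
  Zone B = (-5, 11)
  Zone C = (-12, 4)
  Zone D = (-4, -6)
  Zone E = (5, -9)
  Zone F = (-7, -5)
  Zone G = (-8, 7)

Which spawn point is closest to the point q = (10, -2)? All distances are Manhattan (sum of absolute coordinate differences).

Zone E

d(q, Zone A) = |10−2| + |-2−6| = 8 + 8 = 16
d(q, Zone B) = |10−(-5)| + |-2−11| = 15 + 13 = 28
d(q, Zone C) = |10−(-12)| + |-2−4| = 22 + 6 = 28
d(q, Zone D) = |10−(-4)| + |-2−(-6)| = 14 + 4 = 18
d(q, Zone E) = |10−5| + |-2−(-9)| = 5 + 7 = 12
d(q, Zone F) = |10−(-7)| + |-2−(-5)| = 17 + 3 = 20
d(q, Zone G) = |10−(-8)| + |-2−7| = 18 + 9 = 27
Zone E is nearest.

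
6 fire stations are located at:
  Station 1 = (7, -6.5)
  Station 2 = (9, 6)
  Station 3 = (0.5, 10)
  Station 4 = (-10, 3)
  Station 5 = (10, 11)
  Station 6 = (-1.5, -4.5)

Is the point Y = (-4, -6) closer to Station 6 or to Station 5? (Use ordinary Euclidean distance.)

Compare squared distances:
d²(Y, Station 6) = (-4−(-1.5))² + (-6−(-4.5))² = 6.25 + 2.25 = 8.5
d²(Y, Station 5) = (-4−10)² + (-6−11)² = 196 + 289 = 485
8.5 < 485, so Station 6 is closer.

Station 6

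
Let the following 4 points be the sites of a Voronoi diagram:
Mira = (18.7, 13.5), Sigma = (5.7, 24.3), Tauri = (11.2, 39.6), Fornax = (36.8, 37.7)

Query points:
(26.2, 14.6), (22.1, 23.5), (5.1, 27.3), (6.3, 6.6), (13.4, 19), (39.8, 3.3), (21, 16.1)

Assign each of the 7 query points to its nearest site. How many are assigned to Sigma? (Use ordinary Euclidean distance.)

1

(26.2, 14.6) — d² to each: Mira:57.46, Sigma:514.34, Tauri:850, Fornax:645.97 → nearest is Mira
(22.1, 23.5) — d² to each: Mira:111.56, Sigma:269.6, Tauri:378.02, Fornax:417.73 → nearest is Mira
(5.1, 27.3) — d² to each: Mira:375.4, Sigma:9.36, Tauri:188.5, Fornax:1113.05 → nearest is Sigma
(6.3, 6.6) — d² to each: Mira:201.37, Sigma:313.65, Tauri:1113.01, Fornax:1897.46 → nearest is Mira
(13.4, 19) — d² to each: Mira:58.34, Sigma:87.38, Tauri:429.2, Fornax:897.25 → nearest is Mira
(39.8, 3.3) — d² to each: Mira:549.25, Sigma:1603.81, Tauri:2135.65, Fornax:1192.36 → nearest is Mira
(21, 16.1) — d² to each: Mira:12.05, Sigma:301.33, Tauri:648.29, Fornax:716.2 → nearest is Mira
1 of the 7 points has Sigma as nearest.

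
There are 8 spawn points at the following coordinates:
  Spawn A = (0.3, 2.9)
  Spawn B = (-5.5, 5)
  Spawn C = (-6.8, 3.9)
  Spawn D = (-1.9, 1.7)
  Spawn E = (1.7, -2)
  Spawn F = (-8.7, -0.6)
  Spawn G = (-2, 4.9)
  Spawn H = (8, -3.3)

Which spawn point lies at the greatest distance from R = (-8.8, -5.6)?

Compare squared distances (the ordering matches that of the actual distances):
d²(R, Spawn A) = (-8.8−0.3)² + (-5.6−2.9)² = 82.81 + 72.25 = 155.06
d²(R, Spawn B) = (-8.8−(-5.5))² + (-5.6−5)² = 10.89 + 112.36 = 123.25
d²(R, Spawn C) = (-8.8−(-6.8))² + (-5.6−3.9)² = 4 + 90.25 = 94.25
d²(R, Spawn D) = (-8.8−(-1.9))² + (-5.6−1.7)² = 47.61 + 53.29 = 100.9
d²(R, Spawn E) = (-8.8−1.7)² + (-5.6−(-2))² = 110.25 + 12.96 = 123.21
d²(R, Spawn F) = (-8.8−(-8.7))² + (-5.6−(-0.6))² = 0.01 + 25 = 25.01
d²(R, Spawn G) = (-8.8−(-2))² + (-5.6−4.9)² = 46.24 + 110.25 = 156.49
d²(R, Spawn H) = (-8.8−8)² + (-5.6−(-3.3))² = 282.24 + 5.29 = 287.53
The largest is to Spawn H.

Spawn H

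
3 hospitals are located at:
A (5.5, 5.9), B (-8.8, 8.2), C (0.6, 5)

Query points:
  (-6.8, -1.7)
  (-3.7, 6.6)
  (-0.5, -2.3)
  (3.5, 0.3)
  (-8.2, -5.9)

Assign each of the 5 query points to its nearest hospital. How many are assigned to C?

5

(-6.8, -1.7) — d² to each: A:209.05, B:102.01, C:99.65 → nearest is C
(-3.7, 6.6) — d² to each: A:85.13, B:28.57, C:21.05 → nearest is C
(-0.5, -2.3) — d² to each: A:103.24, B:179.14, C:54.5 → nearest is C
(3.5, 0.3) — d² to each: A:35.36, B:213.7, C:30.5 → nearest is C
(-8.2, -5.9) — d² to each: A:326.93, B:199.17, C:196.25 → nearest is C
5 of the 5 points have C as nearest.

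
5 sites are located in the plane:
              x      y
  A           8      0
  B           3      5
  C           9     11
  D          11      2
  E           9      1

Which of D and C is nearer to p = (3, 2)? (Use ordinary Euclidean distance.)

D

Compare squared distances:
|pD|² = (3−11)² + (2−2)² = 64 + 0 = 64
|pC|² = (3−9)² + (2−11)² = 36 + 81 = 117
64 < 117, so D is closer.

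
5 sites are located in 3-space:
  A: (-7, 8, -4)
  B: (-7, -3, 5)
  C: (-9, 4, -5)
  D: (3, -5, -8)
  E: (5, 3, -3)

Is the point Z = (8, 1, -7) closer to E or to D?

E

Compare squared distances:
|ZE|² = (8−5)² + (1−3)² + (-7−(-3))² = 9 + 4 + 16 = 29
|ZD|² = (8−3)² + (1−(-5))² + (-7−(-8))² = 25 + 36 + 1 = 62
29 < 62, so E is closer.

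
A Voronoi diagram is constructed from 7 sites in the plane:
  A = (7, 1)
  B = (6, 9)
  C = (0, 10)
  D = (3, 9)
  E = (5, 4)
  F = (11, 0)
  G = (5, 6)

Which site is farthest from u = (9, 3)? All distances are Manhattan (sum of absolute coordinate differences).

d(u,A) = |9−7| + |3−1| = 2 + 2 = 4
d(u,B) = |9−6| + |3−9| = 3 + 6 = 9
d(u,C) = |9−0| + |3−10| = 9 + 7 = 16
d(u,D) = |9−3| + |3−9| = 6 + 6 = 12
d(u,E) = |9−5| + |3−4| = 4 + 1 = 5
d(u,F) = |9−11| + |3−0| = 2 + 3 = 5
d(u,G) = |9−5| + |3−6| = 4 + 3 = 7
The largest is to C.

C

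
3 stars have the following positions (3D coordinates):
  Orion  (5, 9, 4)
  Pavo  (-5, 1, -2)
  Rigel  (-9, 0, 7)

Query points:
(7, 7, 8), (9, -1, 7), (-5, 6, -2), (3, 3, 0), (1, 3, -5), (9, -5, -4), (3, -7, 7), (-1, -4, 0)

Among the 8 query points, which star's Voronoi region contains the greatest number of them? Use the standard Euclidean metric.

Pavo

(7, 7, 8) — d² to each: Orion:24, Pavo:280, Rigel:306 → nearest is Orion
(9, -1, 7) — d² to each: Orion:125, Pavo:281, Rigel:325 → nearest is Orion
(-5, 6, -2) — d² to each: Orion:145, Pavo:25, Rigel:133 → nearest is Pavo
(3, 3, 0) — d² to each: Orion:56, Pavo:72, Rigel:202 → nearest is Orion
(1, 3, -5) — d² to each: Orion:133, Pavo:49, Rigel:253 → nearest is Pavo
(9, -5, -4) — d² to each: Orion:276, Pavo:236, Rigel:470 → nearest is Pavo
(3, -7, 7) — d² to each: Orion:269, Pavo:209, Rigel:193 → nearest is Rigel
(-1, -4, 0) — d² to each: Orion:221, Pavo:45, Rigel:129 → nearest is Pavo
Tally — Orion:3, Pavo:4, Rigel:1. Pavo captures the most (4).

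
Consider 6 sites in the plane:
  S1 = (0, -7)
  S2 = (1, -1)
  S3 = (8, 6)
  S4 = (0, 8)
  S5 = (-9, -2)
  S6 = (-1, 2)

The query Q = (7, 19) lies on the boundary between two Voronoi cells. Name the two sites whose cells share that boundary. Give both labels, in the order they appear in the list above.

Squared distances from Q to each site:
|QS1|² = (7−0)² + (19−(-7))² = 49 + 676 = 725
|QS2|² = (7−1)² + (19−(-1))² = 36 + 400 = 436
|QS3|² = (7−8)² + (19−6)² = 1 + 169 = 170
|QS4|² = (7−0)² + (19−8)² = 49 + 121 = 170
|QS5|² = (7−(-9))² + (19−(-2))² = 256 + 441 = 697
|QS6|² = (7−(-1))² + (19−2)² = 64 + 289 = 353
Q is equidistant from S3 and S4 (both at squared distance 170), and every other site is strictly farther — so Q lies on the S3–S4 Voronoi edge.

S3 and S4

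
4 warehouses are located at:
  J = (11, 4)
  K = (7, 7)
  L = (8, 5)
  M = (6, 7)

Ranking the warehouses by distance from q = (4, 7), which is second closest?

K

Squared Euclidean distances:
|qJ|² = (4−11)² + (7−4)² = 49 + 9 = 58
|qK|² = (4−7)² + (7−7)² = 9 + 0 = 9
|qL|² = (4−8)² + (7−5)² = 16 + 4 = 20
|qM|² = (4−6)² + (7−7)² = 4 + 0 = 4
Sorted ascending: M, K, L, … — the second-nearest is K.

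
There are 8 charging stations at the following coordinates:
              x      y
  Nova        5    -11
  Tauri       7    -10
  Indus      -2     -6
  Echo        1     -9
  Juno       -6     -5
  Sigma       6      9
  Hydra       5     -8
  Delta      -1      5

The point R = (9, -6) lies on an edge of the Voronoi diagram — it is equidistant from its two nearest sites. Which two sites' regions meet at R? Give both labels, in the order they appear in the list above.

Tauri and Hydra

Squared distances from R to each site:
d²(R, Nova) = 16 + 25 = 41
d²(R, Tauri) = 4 + 16 = 20
d²(R, Indus) = 121 + 0 = 121
d²(R, Echo) = 64 + 9 = 73
d²(R, Juno) = 225 + 1 = 226
d²(R, Sigma) = 9 + 225 = 234
d²(R, Hydra) = 16 + 4 = 20
d²(R, Delta) = 100 + 121 = 221
R is equidistant from Tauri and Hydra (both at squared distance 20), and every other site is strictly farther — so R lies on the Tauri–Hydra Voronoi edge.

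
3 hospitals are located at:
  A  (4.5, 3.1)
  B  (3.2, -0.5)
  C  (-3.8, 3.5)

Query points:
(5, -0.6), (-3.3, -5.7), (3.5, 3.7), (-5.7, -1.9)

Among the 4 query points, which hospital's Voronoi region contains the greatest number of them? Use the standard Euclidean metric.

B

(5, -0.6) — d² to each: A:13.94, B:3.25, C:94.25 → nearest is B
(-3.3, -5.7) — d² to each: A:138.28, B:69.29, C:84.89 → nearest is B
(3.5, 3.7) — d² to each: A:1.36, B:17.73, C:53.33 → nearest is A
(-5.7, -1.9) — d² to each: A:129.04, B:81.17, C:32.77 → nearest is C
Tally — A:1, B:2, C:1. B captures the most (2).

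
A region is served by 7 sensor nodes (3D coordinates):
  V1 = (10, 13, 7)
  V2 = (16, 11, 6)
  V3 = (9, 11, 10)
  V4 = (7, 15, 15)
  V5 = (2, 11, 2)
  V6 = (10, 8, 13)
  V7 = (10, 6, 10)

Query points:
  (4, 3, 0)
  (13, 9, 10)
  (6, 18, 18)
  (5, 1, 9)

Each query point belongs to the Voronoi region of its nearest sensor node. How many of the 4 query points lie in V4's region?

1

(4, 3, 0) — d² to each: V1:185, V2:244, V3:189, V4:378, V5:72, V6:230, V7:145 → nearest is V5
(13, 9, 10) — d² to each: V1:34, V2:29, V3:20, V4:97, V5:189, V6:19, V7:18 → nearest is V7
(6, 18, 18) — d² to each: V1:162, V2:293, V3:122, V4:19, V5:321, V6:141, V7:224 → nearest is V4
(5, 1, 9) — d² to each: V1:173, V2:230, V3:117, V4:236, V5:158, V6:90, V7:51 → nearest is V7
1 of the 4 points has V4 as nearest.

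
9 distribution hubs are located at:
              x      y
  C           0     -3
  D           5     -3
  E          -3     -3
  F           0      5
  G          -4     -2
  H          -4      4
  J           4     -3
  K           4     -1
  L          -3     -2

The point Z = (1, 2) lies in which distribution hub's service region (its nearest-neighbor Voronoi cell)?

Compare squared distances (the ordering matches that of the actual distances):
|ZC|² = (1−0)² + (2−(-3))² = 1 + 25 = 26
|ZD|² = (1−5)² + (2−(-3))² = 16 + 25 = 41
|ZE|² = (1−(-3))² + (2−(-3))² = 16 + 25 = 41
|ZF|² = (1−0)² + (2−5)² = 1 + 9 = 10
|ZG|² = (1−(-4))² + (2−(-2))² = 25 + 16 = 41
|ZH|² = (1−(-4))² + (2−4)² = 25 + 4 = 29
|ZJ|² = (1−4)² + (2−(-3))² = 9 + 25 = 34
|ZK|² = (1−4)² + (2−(-1))² = 9 + 9 = 18
|ZL|² = (1−(-3))² + (2−(-2))² = 16 + 16 = 32
F is nearest.

F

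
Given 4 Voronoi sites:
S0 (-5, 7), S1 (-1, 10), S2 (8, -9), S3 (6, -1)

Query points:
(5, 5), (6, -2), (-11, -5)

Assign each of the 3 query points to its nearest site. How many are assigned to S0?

(5, 5) — d² to each: S0:104, S1:61, S2:205, S3:37 → nearest is S3
(6, -2) — d² to each: S0:202, S1:193, S2:53, S3:1 → nearest is S3
(-11, -5) — d² to each: S0:180, S1:325, S2:377, S3:305 → nearest is S0
1 of the 3 points has S0 as nearest.

1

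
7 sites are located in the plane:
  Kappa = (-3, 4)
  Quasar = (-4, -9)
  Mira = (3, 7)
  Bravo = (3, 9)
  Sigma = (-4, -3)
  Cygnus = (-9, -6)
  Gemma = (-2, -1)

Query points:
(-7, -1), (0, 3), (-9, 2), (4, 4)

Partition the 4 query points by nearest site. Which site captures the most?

Kappa

(-7, -1) — d² to each: Kappa:41, Quasar:73, Mira:164, Bravo:200, Sigma:13, Cygnus:29, Gemma:25 → nearest is Sigma
(0, 3) — d² to each: Kappa:10, Quasar:160, Mira:25, Bravo:45, Sigma:52, Cygnus:162, Gemma:20 → nearest is Kappa
(-9, 2) — d² to each: Kappa:40, Quasar:146, Mira:169, Bravo:193, Sigma:50, Cygnus:64, Gemma:58 → nearest is Kappa
(4, 4) — d² to each: Kappa:49, Quasar:233, Mira:10, Bravo:26, Sigma:113, Cygnus:269, Gemma:61 → nearest is Mira
Tally — Kappa:2, Mira:1, Sigma:1. Kappa captures the most (2).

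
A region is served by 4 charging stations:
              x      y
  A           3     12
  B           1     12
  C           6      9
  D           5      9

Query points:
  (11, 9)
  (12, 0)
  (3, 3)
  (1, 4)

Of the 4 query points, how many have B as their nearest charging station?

(11, 9) — d² to each: A:73, B:109, C:25, D:36 → nearest is C
(12, 0) — d² to each: A:225, B:265, C:117, D:130 → nearest is C
(3, 3) — d² to each: A:81, B:85, C:45, D:40 → nearest is D
(1, 4) — d² to each: A:68, B:64, C:50, D:41 → nearest is D
0 of the 4 points have B as nearest.

0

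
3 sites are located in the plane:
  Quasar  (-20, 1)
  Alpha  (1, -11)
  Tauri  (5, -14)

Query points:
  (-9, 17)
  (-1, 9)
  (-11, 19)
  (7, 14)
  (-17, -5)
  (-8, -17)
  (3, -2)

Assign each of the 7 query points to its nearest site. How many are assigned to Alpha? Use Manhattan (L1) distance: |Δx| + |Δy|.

(-9, 17) — d to each: Quasar:27, Alpha:38, Tauri:45 → nearest is Quasar
(-1, 9) — d to each: Quasar:27, Alpha:22, Tauri:29 → nearest is Alpha
(-11, 19) — d to each: Quasar:27, Alpha:42, Tauri:49 → nearest is Quasar
(7, 14) — d to each: Quasar:40, Alpha:31, Tauri:30 → nearest is Tauri
(-17, -5) — d to each: Quasar:9, Alpha:24, Tauri:31 → nearest is Quasar
(-8, -17) — d to each: Quasar:30, Alpha:15, Tauri:16 → nearest is Alpha
(3, -2) — d to each: Quasar:26, Alpha:11, Tauri:14 → nearest is Alpha
3 of the 7 points have Alpha as nearest.

3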